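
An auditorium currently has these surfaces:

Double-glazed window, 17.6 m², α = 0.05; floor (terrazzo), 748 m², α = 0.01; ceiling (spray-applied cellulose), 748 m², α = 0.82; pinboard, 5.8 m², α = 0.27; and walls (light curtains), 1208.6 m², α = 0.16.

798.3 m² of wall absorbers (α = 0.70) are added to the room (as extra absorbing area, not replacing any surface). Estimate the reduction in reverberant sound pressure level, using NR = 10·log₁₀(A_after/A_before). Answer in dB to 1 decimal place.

2.3 dB

Summing Sᵢαᵢ: 0.880 + 7.480 + 613.360 + 1.566 + 193.376 → A_before = 816.662 sabins.
Added absorption = 798.3 × 0.70 = 558.810 sabins.
A_after = 816.662 + 558.810 = 1375.472 sabins.
Reduction = 10 log₁₀(A_after/A_before) = 10 log₁₀(1.6843) = 2.3 dB.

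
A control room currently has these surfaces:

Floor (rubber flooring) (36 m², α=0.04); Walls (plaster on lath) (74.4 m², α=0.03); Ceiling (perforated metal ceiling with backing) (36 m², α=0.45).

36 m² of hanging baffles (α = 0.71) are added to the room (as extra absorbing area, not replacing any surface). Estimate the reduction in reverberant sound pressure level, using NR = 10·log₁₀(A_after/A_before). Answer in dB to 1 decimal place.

3.6 dB

A_before = Σ Sᵢαᵢ = 36*0.04 + 74.4*0.03 + 36*0.45 = 19.872 sabins.
Treatment contributes 36·0.71 = 25.560 sabins.
New total A_after = 45.432 sabins.
Reduction = 10 log₁₀(A_after/A_before) = 10 log₁₀(2.2862) = 3.6 dB.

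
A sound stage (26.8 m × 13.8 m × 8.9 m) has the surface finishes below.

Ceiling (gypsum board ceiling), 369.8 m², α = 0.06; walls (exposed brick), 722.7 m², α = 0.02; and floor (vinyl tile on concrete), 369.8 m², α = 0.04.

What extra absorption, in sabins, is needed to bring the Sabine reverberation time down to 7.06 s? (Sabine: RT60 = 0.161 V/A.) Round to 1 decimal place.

Total absorption A₁ = 369.8*0.06 + 722.7*0.02 + 369.8*0.04
  = 22.188 + 14.454 + 14.792 = 51.434 m² sabins.
For T = 7.06 s, need A₂ = 0.161·V/T = 0.161·3291.576/7.06 = 75.063 sabins.
Additional absorption ΔA = 75.063 − 51.434 = 23.6 sabins.

23.6 sabins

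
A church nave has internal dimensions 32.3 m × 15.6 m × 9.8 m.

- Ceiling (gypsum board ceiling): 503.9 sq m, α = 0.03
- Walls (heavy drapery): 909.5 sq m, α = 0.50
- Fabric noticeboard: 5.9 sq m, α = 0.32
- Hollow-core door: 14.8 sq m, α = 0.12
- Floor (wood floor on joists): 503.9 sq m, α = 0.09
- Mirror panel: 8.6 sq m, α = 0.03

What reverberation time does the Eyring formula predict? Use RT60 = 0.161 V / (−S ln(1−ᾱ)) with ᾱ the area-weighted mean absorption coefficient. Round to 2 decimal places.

1.32 sec

Total surface area S = 503.9 + 909.5 + 5.9 + 14.8 + 503.9 + 8.6 = 1946.6 sq m.
Σ(Sᵢαᵢ) = 503.9·0.03 + 909.5·0.50 + 5.9·0.32 + 14.8·0.12 + 503.9·0.09 + 8.6·0.03 = 519.140.
Mean coefficient ᾱ = A/S = 0.2667.
Eyring denominator: −S ln(1−ᾱ) = 603.836.
V = 32.3 × 15.6 × 9.8 = 4938.024 m³.
RT60 = 0.161 × 4938.024 / 603.836 = 1.32 s.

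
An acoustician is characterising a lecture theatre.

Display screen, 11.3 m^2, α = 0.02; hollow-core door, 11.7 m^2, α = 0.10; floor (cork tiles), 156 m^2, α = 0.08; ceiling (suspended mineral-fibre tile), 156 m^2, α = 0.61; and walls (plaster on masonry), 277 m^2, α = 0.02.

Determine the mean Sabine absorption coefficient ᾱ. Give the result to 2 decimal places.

Total surface area S = 612.0 m^2.
Σ(Sᵢαᵢ) = 11.3×0.02 + 11.7×0.10 + 156×0.08 + 156×0.61 + 277×0.02 = 114.576.
ᾱ = 114.576 / 612.0 = 0.19.

0.19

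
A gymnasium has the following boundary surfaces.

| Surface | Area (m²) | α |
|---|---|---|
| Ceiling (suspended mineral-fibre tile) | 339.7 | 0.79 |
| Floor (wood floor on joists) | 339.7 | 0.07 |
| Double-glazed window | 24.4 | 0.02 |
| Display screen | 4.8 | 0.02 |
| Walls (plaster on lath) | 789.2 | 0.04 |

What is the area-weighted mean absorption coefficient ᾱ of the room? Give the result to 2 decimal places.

S = Σ Sᵢ = 339.7 + 339.7 + 24.4 + 4.8 + 789.2 = 1497.8 m².
A = 339.7×0.79 + 339.7×0.07 + 24.4×0.02 + 4.8×0.02 + 789.2×0.04 = 324.294 sabins.
ᾱ = A/S = 0.22.

0.22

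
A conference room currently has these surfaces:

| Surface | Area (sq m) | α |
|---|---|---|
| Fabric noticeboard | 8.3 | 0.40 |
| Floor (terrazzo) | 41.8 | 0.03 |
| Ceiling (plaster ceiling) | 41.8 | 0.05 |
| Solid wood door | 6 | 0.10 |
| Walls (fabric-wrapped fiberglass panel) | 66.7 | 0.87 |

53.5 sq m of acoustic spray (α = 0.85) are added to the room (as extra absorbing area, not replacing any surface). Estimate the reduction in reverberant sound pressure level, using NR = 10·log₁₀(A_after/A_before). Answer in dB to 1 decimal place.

A_before = Σ Sᵢαᵢ = 8.3×0.40 + 41.8×0.03 + 41.8×0.05 + 6×0.10 + 66.7×0.87 = 65.293 sabins.
Treatment contributes 53.5·0.85 = 45.475 sabins.
New total A_after = 110.768 sabins.
Reduction = 10 log₁₀(A_after/A_before) = 10 log₁₀(1.6965) = 2.3 dB.

2.3 dB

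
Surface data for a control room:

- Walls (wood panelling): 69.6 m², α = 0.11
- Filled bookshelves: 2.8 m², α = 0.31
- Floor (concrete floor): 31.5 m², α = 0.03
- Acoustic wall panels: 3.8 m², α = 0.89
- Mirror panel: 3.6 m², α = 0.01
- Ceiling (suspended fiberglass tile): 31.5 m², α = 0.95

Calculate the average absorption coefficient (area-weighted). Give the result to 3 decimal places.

0.300

S = Σ Sᵢ = 69.6 + 2.8 + 31.5 + 3.8 + 3.6 + 31.5 = 142.8 m².
Weighted sum Σ Sα = 42.812.
ᾱ = A/S = 0.300.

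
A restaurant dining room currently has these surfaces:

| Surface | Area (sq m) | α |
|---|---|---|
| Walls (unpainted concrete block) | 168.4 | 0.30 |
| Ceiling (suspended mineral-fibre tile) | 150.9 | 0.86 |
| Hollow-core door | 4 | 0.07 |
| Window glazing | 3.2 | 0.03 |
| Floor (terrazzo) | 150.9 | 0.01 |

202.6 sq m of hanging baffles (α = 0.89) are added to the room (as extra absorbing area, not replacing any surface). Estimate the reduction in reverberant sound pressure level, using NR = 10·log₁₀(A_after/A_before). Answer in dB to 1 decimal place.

A_before = Σ Sᵢαᵢ = 168.4*0.30 + 150.9*0.86 + 4*0.07 + 3.2*0.03 + 150.9*0.01 = 182.179 sabins.
Added absorption = 202.6 × 0.89 = 180.314 sabins.
A_after = 182.179 + 180.314 = 362.493 sabins.
NR = 10·log₁₀(362.493/182.179) = 3.0 dB.

3.0 dB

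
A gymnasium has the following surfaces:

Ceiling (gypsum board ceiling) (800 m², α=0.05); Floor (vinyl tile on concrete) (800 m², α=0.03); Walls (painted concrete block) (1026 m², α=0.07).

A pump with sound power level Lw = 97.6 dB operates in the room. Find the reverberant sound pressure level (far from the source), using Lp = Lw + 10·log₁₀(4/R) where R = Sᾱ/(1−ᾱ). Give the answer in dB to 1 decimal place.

82.1 dB

A = 135.820 sabins; S = 2626.0 m².
ᾱ = 0.0517, so room constant R = A/(1−ᾱ) = 143.225 m².
Lp = Lw + 10 log₁₀(4/R) = 97.6 -15.54 = 82.1 dB.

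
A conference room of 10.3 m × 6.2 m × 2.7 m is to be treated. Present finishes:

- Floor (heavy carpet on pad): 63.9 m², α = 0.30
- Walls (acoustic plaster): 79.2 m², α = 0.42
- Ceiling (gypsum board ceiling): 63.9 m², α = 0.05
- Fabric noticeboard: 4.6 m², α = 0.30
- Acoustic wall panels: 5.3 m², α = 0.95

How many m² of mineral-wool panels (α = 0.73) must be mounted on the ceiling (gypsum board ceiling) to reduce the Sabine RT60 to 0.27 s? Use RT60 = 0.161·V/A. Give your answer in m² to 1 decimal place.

60.0

A₁ = Σ Sᵢαᵢ = 63.9*0.30 + 79.2*0.42 + 63.9*0.05 + 4.6*0.30 + 5.3*0.95 = 62.044 sabins.
V = 172.422 m³. Target absorption A₂ = 0.161 × 172.422 / 0.27 = 102.815 sabins.
Absorption to add: 102.815 − 62.044 = 40.771 sabins.
Each m² of panel replacing the ceiling (gypsum board ceiling) adds (0.73 − 0.05) = 0.68 sabins.
Panel area = 40.771 / 0.68 = 60.0 m².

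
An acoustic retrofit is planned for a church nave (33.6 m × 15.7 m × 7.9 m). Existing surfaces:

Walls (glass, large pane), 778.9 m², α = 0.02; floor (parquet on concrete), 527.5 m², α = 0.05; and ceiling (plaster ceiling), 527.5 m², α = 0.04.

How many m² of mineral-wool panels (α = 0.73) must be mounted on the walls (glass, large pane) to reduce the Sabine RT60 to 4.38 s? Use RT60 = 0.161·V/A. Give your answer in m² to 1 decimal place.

126.9

Summing Sᵢαᵢ: 15.578 + 26.375 + 21.100 → A₁ = 63.053 sabins.
V = 4167.408 m³. Target absorption A₂ = 0.161 × 4167.408 / 4.38 = 153.186 sabins.
ΔA needed = 153.186 − 63.053 = 90.133 sabins.
Net gain per m²: Δα = 0.73 − 0.02 = 0.71.
Area = ΔA/Δα = 90.133/0.71 = 126.9 m².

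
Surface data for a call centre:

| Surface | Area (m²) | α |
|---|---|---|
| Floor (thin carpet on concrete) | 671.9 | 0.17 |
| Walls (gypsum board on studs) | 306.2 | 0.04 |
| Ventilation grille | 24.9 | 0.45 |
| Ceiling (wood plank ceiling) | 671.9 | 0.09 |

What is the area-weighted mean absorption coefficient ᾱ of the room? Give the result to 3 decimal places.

0.118

Total surface area S = 1674.9 m².
Σ(Sᵢαᵢ) = 671.9*0.17 + 306.2*0.04 + 24.9*0.45 + 671.9*0.09 = 198.147.
ᾱ = 198.147 / 1674.9 = 0.118.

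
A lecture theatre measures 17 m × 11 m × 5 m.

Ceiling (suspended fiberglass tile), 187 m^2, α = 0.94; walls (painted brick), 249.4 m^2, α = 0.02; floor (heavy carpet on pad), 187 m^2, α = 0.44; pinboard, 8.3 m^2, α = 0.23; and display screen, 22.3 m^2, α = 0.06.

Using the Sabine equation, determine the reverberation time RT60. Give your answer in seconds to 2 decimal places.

0.57 s

Equivalent absorption area: A = 187×0.94 + 249.4×0.02 + 187×0.44 + 8.3×0.23 + 22.3×0.06 = 266.295 m^2.
V = 17·11·5 = 935 m³.
RT60 = 0.161 · V / A = 0.161 × 935 / 266.295 = 0.57 s.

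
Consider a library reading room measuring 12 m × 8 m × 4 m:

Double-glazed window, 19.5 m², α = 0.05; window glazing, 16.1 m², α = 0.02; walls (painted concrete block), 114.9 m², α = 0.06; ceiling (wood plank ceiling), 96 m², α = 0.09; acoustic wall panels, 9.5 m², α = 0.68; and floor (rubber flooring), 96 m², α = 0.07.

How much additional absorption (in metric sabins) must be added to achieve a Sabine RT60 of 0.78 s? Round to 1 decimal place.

49.3 sabins

Summing Sᵢαᵢ: 0.975 + 0.322 + 6.894 + 8.640 + 6.460 + 6.720 → A₁ = 30.011 sabins.
For T = 0.78 s, need A₂ = 0.161·V/T = 0.161·384/0.78 = 79.262 sabins.
Additional absorption ΔA = 79.262 − 30.011 = 49.3 sabins.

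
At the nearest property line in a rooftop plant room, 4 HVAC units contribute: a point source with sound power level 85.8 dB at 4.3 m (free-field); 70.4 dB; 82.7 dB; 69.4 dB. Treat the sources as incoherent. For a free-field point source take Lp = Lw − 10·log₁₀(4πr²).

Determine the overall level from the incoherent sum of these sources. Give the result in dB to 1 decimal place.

83.2 dB

Source at 4.3 m: Lp = 85.8 − 10·log₁₀(4π·4.3²) = 85.8 − 10·log₁₀(232.352) = 62.1 dB.
Converting to relative power and adding: 10^(62.1/10) + 10^(70.4/10) + 10^(82.7/10) + 10^(69.4/10) = 2.075e+08.
L_total = 10·log₁₀(2.075e+08) = 83.2 dB.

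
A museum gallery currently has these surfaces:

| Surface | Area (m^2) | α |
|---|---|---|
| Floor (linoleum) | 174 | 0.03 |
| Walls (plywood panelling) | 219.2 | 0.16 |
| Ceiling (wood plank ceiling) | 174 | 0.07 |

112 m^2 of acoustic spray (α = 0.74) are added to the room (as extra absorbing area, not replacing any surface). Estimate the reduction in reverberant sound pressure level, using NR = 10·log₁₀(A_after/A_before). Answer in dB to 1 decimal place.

4.1 dB

Total absorption A_before = 174×0.03 + 219.2×0.16 + 174×0.07
  = 5.220 + 35.072 + 12.180 = 52.472 m^2 sabins.
Added absorption = 112 × 0.74 = 82.880 sabins.
A_after = 52.472 + 82.880 = 135.352 sabins.
Reduction = 10 log₁₀(A_after/A_before) = 10 log₁₀(2.5795) = 4.1 dB.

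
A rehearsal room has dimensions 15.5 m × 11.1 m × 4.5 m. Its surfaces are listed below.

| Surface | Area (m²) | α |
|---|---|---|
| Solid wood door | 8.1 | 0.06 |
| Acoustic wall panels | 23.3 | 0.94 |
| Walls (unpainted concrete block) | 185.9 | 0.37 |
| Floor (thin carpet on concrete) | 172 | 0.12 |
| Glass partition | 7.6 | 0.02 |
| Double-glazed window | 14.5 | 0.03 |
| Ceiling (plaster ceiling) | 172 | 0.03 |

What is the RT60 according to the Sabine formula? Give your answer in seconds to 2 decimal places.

1.06 seconds

Equivalent absorption area: A = 8.1·0.06 + 23.3·0.94 + 185.9·0.37 + 172·0.12 + 7.6·0.02 + 14.5·0.03 + 172·0.03 = 117.558 m².
V = 15.5·11.1·4.5 = 774.225 m³.
Sabine: RT60 = 0.161 × 774.225 / 117.558 = 1.06 s.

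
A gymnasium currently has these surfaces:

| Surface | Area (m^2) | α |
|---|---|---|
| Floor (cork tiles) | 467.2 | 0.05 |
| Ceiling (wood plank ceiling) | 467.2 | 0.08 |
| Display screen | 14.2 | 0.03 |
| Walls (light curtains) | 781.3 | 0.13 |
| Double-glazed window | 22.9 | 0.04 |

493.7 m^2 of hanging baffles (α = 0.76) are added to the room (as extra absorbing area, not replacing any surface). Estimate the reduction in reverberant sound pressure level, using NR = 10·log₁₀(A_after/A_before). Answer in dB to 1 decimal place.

5.2 dB

Summing Sᵢαᵢ: 23.360 + 37.376 + 0.426 + 101.569 + 0.916 → A_before = 163.647 sabins.
Treatment contributes 493.7·0.76 = 375.212 sabins.
A_after = 163.647 + 375.212 = 538.859 sabins.
NR = 10·log₁₀(538.859/163.647) = 5.2 dB.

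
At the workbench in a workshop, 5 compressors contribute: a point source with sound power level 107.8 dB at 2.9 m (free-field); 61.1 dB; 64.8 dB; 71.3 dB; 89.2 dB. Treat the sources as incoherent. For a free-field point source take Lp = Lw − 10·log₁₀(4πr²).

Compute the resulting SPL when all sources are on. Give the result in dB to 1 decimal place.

Source at 2.9 m: Lp = 107.8 − 10·log₁₀(4π·2.9²) = 107.8 − 10·log₁₀(105.683) = 87.6 dB.
Σ 10^(Lᵢ/10) = 1.425e+09.
L_total = 10·log₁₀(1.425e+09) = 91.5 dB.

91.5 dB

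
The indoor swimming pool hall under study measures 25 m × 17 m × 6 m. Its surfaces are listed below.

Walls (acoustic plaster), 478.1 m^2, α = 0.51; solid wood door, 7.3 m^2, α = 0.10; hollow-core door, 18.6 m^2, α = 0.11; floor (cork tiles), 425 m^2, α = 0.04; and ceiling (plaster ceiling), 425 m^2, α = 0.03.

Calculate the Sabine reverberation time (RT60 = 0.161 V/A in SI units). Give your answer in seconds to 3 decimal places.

A = Σ Sᵢαᵢ = 478.1×0.51 + 7.3×0.10 + 18.6×0.11 + 425×0.04 + 425×0.03 = 276.357 sabins.
Volume V = 25 × 17 × 6 = 2550 m³.
Sabine: RT60 = 0.161 × 2550 / 276.357 = 1.486 s.

1.486 s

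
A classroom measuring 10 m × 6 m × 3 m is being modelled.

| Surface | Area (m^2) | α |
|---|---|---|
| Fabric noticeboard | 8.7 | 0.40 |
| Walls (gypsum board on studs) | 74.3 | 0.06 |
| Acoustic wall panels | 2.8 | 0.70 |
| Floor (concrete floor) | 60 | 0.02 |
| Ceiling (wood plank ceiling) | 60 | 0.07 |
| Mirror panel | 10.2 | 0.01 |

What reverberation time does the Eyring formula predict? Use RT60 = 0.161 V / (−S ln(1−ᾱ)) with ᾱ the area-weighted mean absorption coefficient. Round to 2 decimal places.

Total surface area S = 8.7 + 74.3 + 2.8 + 60 + 60 + 10.2 = 216.0 m^2.
Absorption A = 8.7×0.40 + 74.3×0.06 + 2.8×0.70 + 60×0.02 + 60×0.07 + 10.2×0.01 = 15.400 sabins.
Mean coefficient ᾱ = A/S = 0.0713.
Eyring denominator: −S ln(1−ᾱ) = 15.977.
V = 10 × 6 × 3 = 180 m³.
T = 0.161·V/[−S·ln(1−ᾱ)] = 0.161·180/15.977 = 1.81 s.

1.81 sec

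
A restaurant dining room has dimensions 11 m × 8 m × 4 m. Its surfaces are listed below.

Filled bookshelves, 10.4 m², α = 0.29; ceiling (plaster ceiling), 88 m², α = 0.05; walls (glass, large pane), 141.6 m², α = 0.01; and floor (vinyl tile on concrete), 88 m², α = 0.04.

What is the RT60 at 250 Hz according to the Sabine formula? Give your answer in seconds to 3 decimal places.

Total absorption A = 10.4·0.29 + 88·0.05 + 141.6·0.01 + 88·0.04
  = 3.016 + 4.400 + 1.416 + 3.520 = 12.352 m² sabins.
V = 11·8·4 = 352 m³.
Sabine: RT60 = 0.161 × 352 / 12.352 = 4.588 s.

4.588 s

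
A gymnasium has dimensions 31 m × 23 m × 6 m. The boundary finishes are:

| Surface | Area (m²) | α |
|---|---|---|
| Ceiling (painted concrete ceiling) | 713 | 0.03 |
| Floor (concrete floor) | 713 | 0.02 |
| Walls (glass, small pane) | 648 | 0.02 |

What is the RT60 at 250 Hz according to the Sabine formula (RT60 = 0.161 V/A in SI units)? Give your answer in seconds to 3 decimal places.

14.169 seconds

Summing Sᵢαᵢ: 21.390 + 14.260 + 12.960 → A = 48.610 sabins.
Volume V = 31 × 23 × 6 = 4278 m³.
RT60 = 0.161 · V / A = 0.161 × 4278 / 48.610 = 14.169 s.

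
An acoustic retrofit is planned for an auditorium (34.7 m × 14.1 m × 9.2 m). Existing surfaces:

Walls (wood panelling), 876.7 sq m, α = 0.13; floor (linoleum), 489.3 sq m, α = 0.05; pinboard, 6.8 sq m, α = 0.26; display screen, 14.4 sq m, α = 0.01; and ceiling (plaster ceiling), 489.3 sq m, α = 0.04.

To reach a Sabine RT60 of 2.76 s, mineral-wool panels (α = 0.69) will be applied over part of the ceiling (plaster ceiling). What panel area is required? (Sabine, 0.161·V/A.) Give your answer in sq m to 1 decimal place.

Summing Sᵢαᵢ: 113.971 + 24.465 + 1.768 + 0.144 + 19.572 → A₁ = 159.920 sabins.
V = 4501.284 m³. Target absorption A₂ = 0.161 × 4501.284 / 2.76 = 262.575 sabins.
Absorption to add: 262.575 − 159.920 = 102.655 sabins.
Net gain per sq m: Δα = 0.69 − 0.04 = 0.65.
Area = ΔA/Δα = 102.655/0.65 = 157.9 sq m.

157.9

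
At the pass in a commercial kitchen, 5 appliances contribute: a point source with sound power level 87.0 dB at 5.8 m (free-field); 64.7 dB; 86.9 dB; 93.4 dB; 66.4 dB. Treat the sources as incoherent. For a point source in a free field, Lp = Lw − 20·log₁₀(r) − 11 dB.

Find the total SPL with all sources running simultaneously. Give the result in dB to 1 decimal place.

94.3 dB

Source at 5.8 m: Lp = 87.0 − 20·log₁₀(5.8) − 11 = 60.7 dB.
Converting to relative power and adding: 10^(60.7/10) + 10^(64.7/10) + 10^(86.9/10) + 10^(93.4/10) + 10^(66.4/10) = 2.686e+09.
L_total = 10·log₁₀(2.686e+09) = 94.3 dB.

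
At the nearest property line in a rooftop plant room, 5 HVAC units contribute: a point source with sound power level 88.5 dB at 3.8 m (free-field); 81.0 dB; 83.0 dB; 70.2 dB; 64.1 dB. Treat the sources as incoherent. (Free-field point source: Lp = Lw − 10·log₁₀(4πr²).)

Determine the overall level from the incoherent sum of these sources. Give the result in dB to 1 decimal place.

Source at 3.8 m: Lp = 88.5 − 10·log₁₀(4π·3.8²) = 88.5 − 10·log₁₀(181.458) = 65.9 dB.
Σ 10^(Lᵢ/10) = 3.424e+08.
Back to dB: 10·log₁₀ Σ = 85.3 dB.

85.3 dB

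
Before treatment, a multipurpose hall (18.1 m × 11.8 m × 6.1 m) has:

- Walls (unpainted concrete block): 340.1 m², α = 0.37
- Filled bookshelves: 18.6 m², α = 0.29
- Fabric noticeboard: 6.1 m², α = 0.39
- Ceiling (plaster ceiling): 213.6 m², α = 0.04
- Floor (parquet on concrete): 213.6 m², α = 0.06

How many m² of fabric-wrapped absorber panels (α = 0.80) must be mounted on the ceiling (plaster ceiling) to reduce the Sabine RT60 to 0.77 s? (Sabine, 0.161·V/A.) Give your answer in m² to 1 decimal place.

Total absorption A₁ = 340.1*0.37 + 18.6*0.29 + 6.1*0.39 + 213.6*0.04 + 213.6*0.06
  = 125.837 + 5.394 + 2.379 + 8.544 + 12.816 = 154.970 m² sabins.
V = 1302.838 m³. Target absorption A₂ = 0.161 × 1302.838 / 0.77 = 272.412 sabins.
ΔA needed = 272.412 − 154.970 = 117.442 sabins.
Net gain per m²: Δα = 0.80 − 0.04 = 0.76.
Area = ΔA/Δα = 117.442/0.76 = 154.5 m².

154.5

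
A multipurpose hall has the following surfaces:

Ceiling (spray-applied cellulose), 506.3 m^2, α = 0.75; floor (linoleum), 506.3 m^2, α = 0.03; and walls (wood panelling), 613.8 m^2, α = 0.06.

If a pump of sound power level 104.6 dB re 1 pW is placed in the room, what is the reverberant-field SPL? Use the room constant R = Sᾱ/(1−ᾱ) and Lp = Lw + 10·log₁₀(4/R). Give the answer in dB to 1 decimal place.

82.9 dB

Σ(Sᵢαᵢ) = 506.3·0.75 + 506.3·0.03 + 613.8·0.06 = 431.742; total area S = 1626.4 m^2.
ᾱ = 0.2655, so room constant R = A/(1−ᾱ) = 587.804 m^2.
Lp = 104.6 + 10·log₁₀(4/587.804) = 104.6 + (-21.67) = 82.9 dB.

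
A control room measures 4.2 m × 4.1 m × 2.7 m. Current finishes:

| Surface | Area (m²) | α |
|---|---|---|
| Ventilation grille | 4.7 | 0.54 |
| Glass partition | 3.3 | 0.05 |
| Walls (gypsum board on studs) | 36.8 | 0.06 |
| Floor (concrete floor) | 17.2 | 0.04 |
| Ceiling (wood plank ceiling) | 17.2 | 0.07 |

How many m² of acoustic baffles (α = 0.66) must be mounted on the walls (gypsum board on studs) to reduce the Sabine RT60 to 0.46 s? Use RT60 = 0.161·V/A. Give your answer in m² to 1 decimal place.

15.8

Equivalent absorption area: A₁ = 4.7×0.54 + 3.3×0.05 + 36.8×0.06 + 17.2×0.04 + 17.2×0.07 = 6.803 m².
V = 46.494 m³. Target absorption A₂ = 0.161 × 46.494 / 0.46 = 16.273 sabins.
ΔA needed = 16.273 − 6.803 = 9.470 sabins.
Net gain per m²: Δα = 0.66 − 0.06 = 0.60.
Area = ΔA/Δα = 9.470/0.60 = 15.8 m².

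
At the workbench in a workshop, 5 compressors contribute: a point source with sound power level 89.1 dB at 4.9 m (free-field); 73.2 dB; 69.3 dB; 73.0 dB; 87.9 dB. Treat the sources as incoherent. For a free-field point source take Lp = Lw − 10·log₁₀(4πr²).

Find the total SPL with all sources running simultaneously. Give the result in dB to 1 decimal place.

Source at 4.9 m: Lp = 89.1 − 10·log₁₀(4π·4.9²) = 89.1 − 10·log₁₀(301.719) = 64.3 dB.
Converting to relative power and adding: 10^(64.3/10) + 10^(73.2/10) + 10^(69.3/10) + 10^(73.0/10) + 10^(87.9/10) = 6.686e+08.
L_total = 10·log₁₀(6.686e+08) = 88.3 dB.

88.3 dB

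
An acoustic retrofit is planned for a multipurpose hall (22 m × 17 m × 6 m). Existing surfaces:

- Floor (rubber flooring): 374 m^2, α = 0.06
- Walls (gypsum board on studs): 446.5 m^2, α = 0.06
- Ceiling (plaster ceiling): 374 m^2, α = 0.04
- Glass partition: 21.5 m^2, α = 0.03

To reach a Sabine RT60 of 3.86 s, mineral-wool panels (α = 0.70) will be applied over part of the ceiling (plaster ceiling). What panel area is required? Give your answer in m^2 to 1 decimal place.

43.6

A₁ = Σ Sᵢαᵢ = 374×0.06 + 446.5×0.06 + 374×0.04 + 21.5×0.03 = 64.835 sabins.
Required A₂ = 0.161·2244/3.86 = 93.597 sabins.
ΔA needed = 93.597 − 64.835 = 28.762 sabins.
Net gain per m^2: Δα = 0.70 − 0.04 = 0.66.
Area = ΔA/Δα = 28.762/0.66 = 43.6 m^2.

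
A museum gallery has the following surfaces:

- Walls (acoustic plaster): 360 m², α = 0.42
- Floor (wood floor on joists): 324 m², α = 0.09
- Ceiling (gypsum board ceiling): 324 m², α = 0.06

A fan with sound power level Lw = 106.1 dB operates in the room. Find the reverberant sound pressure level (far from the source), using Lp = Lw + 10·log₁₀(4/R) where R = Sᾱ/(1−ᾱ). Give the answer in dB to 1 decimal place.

Σ(Sᵢαᵢ) = 360×0.42 + 324×0.09 + 324×0.06 = 199.800; total area S = 1008.0 m².
ᾱ = 0.1982, so room constant R = A/(1−ᾱ) = 249.189 m².
Lp = 106.1 + 10·log₁₀(4/249.189) = 106.1 + (-17.94) = 88.2 dB.

88.2 dB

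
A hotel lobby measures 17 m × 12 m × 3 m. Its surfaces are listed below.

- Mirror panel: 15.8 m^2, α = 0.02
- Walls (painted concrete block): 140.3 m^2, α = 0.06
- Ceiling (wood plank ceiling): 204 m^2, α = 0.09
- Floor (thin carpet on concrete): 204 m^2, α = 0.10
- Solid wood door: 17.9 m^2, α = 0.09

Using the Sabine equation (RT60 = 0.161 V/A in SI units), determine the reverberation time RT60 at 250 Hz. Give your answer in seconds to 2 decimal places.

2.01 seconds

Total absorption A = 15.8·0.02 + 140.3·0.06 + 204·0.09 + 204·0.10 + 17.9·0.09
  = 0.316 + 8.418 + 18.360 + 20.400 + 1.611 = 49.105 m^2 sabins.
Room volume: 612 m³.
Sabine: RT60 = 0.161 × 612 / 49.105 = 2.01 s.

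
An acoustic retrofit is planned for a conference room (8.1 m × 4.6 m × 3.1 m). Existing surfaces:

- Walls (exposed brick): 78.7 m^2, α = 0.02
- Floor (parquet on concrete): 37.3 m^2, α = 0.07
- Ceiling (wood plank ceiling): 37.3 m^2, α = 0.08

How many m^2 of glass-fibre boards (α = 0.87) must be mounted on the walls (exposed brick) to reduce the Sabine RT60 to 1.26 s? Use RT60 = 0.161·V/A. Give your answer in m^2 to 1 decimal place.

8.9

Summing Sᵢαᵢ: 1.574 + 2.611 + 2.984 → A₁ = 7.169 sabins.
Required A₂ = 0.161·115.506/1.26 = 14.759 sabins.
Absorption to add: 14.759 − 7.169 = 7.590 sabins.
Each m^2 of panel replacing the walls (exposed brick) adds (0.87 − 0.02) = 0.85 sabins.
Panel area = 7.590 / 0.85 = 8.9 m^2.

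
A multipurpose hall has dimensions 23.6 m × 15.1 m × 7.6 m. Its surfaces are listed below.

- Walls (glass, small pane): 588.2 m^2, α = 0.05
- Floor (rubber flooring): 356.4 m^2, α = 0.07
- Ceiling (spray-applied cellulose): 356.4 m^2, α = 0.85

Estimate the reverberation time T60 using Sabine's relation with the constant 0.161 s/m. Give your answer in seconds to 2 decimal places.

Total absorption A = 588.2*0.05 + 356.4*0.07 + 356.4*0.85
  = 29.410 + 24.948 + 302.940 = 357.298 m^2 sabins.
V = 23.6·15.1·7.6 = 2708.336 m³.
T = 0.161 V/A = 0.161·2708.336/357.298 = 1.22 s.

1.22 s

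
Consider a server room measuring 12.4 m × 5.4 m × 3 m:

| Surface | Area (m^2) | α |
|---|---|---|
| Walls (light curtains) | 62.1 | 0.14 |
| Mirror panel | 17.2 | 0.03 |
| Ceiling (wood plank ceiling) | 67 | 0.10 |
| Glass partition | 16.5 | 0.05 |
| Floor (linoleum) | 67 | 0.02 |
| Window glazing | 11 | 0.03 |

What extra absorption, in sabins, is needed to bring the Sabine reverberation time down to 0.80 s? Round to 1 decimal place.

Equivalent absorption area: A₁ = 62.1×0.14 + 17.2×0.03 + 67×0.10 + 16.5×0.05 + 67×0.02 + 11×0.03 = 18.405 m^2.
Target A₂ = 0.161·200.88/0.80 = 40.427 sabins (V = 200.88 m³).
Shortfall: 40.427 − 18.405 = 22.0 sabins.

22.0 sabins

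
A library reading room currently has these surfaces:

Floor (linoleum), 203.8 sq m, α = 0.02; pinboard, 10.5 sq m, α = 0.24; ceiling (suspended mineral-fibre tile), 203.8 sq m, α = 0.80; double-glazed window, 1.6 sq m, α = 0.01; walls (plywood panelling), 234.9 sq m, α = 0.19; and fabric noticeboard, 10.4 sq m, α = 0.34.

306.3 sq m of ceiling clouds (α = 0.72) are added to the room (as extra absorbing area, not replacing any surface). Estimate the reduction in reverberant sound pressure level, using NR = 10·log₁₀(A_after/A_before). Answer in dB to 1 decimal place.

3.0 dB

Total absorption A_before = 203.8×0.02 + 10.5×0.24 + 203.8×0.80 + 1.6×0.01 + 234.9×0.19 + 10.4×0.34
  = 4.076 + 2.520 + 163.040 + 0.016 + 44.631 + 3.536 = 217.819 sq m sabins.
Treatment contributes 306.3·0.72 = 220.536 sabins.
A_after = 217.819 + 220.536 = 438.355 sabins.
Reduction = 10 log₁₀(A_after/A_before) = 10 log₁₀(2.0125) = 3.0 dB.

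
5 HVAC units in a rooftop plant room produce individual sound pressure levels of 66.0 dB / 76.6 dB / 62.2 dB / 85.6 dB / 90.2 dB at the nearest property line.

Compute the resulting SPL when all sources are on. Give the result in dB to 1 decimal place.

Sum in the linear (power) domain: Σ 10^(Lᵢ/10) = 10^(66.0/10) + 10^(76.6/10) + 10^(62.2/10) + 10^(85.6/10) + 10^(90.2/10) = 1.462e+09.
Back to dB: 10·log₁₀ Σ = 91.6 dB.

91.6 dB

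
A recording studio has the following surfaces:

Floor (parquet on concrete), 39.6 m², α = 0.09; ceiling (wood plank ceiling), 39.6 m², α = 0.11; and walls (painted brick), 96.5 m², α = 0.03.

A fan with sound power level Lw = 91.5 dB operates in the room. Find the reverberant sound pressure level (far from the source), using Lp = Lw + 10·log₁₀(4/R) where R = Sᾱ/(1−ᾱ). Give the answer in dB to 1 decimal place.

86.9 dB

Σ(Sᵢαᵢ) = 39.6·0.09 + 39.6·0.11 + 96.5·0.03 = 10.815; total area S = 175.7 m².
ᾱ = 10.815/175.7 = 0.0616; R = Sᾱ/(1−ᾱ) = 10.815/(1−0.0616) = 11.525 m².
Lp = 91.5 + 10·log₁₀(4/11.525) = 91.5 + (-4.60) = 86.9 dB.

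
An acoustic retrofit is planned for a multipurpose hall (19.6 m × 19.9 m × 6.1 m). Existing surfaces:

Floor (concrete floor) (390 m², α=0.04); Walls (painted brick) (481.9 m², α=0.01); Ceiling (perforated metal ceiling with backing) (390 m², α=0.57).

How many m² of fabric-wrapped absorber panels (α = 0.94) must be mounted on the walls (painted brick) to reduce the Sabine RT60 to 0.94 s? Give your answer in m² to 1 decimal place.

177.2

Total absorption A₁ = 390*0.04 + 481.9*0.01 + 390*0.57
  = 15.600 + 4.819 + 222.300 = 242.719 m² sabins.
Required A₂ = 0.161·2379.244/0.94 = 407.509 sabins.
ΔA needed = 407.509 − 242.719 = 164.790 sabins.
Each m² of panel replacing the walls (painted brick) adds (0.94 − 0.01) = 0.93 sabins.
Panel area = 164.790 / 0.93 = 177.2 m².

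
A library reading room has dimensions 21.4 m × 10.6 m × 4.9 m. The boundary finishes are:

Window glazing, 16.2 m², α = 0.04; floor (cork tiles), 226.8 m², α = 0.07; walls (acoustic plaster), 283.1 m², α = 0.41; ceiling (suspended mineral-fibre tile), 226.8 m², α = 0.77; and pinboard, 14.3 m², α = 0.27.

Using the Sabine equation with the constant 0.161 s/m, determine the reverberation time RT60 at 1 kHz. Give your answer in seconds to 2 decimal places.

Summing Sᵢαᵢ: 0.648 + 15.876 + 116.071 + 174.636 + 3.861 → A = 311.092 sabins.
V = 21.4·10.6·4.9 = 1111.516 m³.
RT60 = 0.161 · V / A = 0.161 × 1111.516 / 311.092 = 0.58 s.

0.58 s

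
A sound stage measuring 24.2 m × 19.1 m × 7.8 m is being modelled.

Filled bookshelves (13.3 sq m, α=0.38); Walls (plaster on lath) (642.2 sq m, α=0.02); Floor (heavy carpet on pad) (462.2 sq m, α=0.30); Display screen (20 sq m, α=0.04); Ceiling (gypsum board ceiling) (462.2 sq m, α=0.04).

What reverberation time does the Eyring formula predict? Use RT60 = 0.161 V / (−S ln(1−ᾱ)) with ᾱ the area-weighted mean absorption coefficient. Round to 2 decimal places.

3.12 s

Total surface area S = 13.3 + 642.2 + 462.2 + 20 + 462.2 = 1599.9 sq m.
Σ(Sᵢαᵢ) = 13.3×0.38 + 642.2×0.02 + 462.2×0.30 + 20×0.04 + 462.2×0.04 = 175.846.
ᾱ = 175.846 / 1599.9 = 0.1099.
Eyring denominator: −S ln(1−ᾱ) = 186.263.
V = 24.2 × 19.1 × 7.8 = 3605.316 m³.
RT60 = 0.161 × 3605.316 / 186.263 = 3.12 s.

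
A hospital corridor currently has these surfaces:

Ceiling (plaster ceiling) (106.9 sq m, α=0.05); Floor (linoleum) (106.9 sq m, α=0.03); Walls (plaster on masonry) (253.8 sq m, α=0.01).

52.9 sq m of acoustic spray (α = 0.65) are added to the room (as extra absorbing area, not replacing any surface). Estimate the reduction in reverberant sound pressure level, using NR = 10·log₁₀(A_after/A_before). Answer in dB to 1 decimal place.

Total absorption A_before = 106.9·0.05 + 106.9·0.03 + 253.8·0.01
  = 5.345 + 3.207 + 2.538 = 11.090 sq m sabins.
Treatment contributes 52.9·0.65 = 34.385 sabins.
A_after = 11.090 + 34.385 = 45.475 sabins.
NR = 10·log₁₀(45.475/11.090) = 6.1 dB.

6.1 dB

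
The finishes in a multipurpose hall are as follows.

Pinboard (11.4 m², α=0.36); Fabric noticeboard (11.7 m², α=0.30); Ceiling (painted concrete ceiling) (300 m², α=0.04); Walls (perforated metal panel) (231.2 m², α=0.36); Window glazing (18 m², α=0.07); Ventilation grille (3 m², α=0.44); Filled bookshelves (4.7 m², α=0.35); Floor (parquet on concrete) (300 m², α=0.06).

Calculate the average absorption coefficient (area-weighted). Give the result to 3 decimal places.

S = Σ Sᵢ = 11.4 + 11.7 + 300 + 231.2 + 18 + 3 + 4.7 + 300 = 880.0 m².
A = 11.4*0.36 + 11.7*0.30 + 300*0.04 + 231.2*0.36 + 18*0.07 + 3*0.44 + 4.7*0.35 + 300*0.06 = 125.071 sabins.
ᾱ = A/S = 0.142.

0.142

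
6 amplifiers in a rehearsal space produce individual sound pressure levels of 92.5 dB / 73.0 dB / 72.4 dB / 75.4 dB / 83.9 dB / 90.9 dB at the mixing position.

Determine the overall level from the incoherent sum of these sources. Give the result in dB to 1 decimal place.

Converting to relative power and adding: 10^(92.5/10) + 10^(73.0/10) + 10^(72.4/10) + 10^(75.4/10) + 10^(83.9/10) + 10^(90.9/10) = 3.326e+09.
Back to dB: 10·log₁₀ Σ = 95.2 dB.

95.2 dB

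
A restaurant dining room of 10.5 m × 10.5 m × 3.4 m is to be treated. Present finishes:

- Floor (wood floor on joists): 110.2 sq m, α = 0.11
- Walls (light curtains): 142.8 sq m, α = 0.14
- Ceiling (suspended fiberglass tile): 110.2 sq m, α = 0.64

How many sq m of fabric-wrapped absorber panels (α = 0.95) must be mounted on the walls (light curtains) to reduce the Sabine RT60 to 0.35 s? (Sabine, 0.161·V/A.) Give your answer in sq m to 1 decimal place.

Total absorption A₁ = 110.2×0.11 + 142.8×0.14 + 110.2×0.64
  = 12.122 + 19.992 + 70.528 = 102.642 sq m sabins.
Required A₂ = 0.161·374.85/0.35 = 172.431 sabins.
Absorption to add: 172.431 − 102.642 = 69.789 sabins.
Net gain per sq m: Δα = 0.95 − 0.14 = 0.81.
Area = ΔA/Δα = 69.789/0.81 = 86.2 sq m.

86.2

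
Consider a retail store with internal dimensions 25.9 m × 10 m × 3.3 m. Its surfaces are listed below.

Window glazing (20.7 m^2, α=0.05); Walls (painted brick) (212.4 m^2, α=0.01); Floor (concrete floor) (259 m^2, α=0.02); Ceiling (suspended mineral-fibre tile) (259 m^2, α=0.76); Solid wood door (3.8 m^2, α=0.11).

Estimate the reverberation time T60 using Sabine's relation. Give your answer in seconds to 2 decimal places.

Summing Sᵢαᵢ: 1.035 + 2.124 + 5.180 + 196.840 + 0.418 → A = 205.597 sabins.
Volume V = 25.9 × 10 × 3.3 = 854.7 m³.
T = 0.161 V/A = 0.161·854.7/205.597 = 0.67 s.

0.67 seconds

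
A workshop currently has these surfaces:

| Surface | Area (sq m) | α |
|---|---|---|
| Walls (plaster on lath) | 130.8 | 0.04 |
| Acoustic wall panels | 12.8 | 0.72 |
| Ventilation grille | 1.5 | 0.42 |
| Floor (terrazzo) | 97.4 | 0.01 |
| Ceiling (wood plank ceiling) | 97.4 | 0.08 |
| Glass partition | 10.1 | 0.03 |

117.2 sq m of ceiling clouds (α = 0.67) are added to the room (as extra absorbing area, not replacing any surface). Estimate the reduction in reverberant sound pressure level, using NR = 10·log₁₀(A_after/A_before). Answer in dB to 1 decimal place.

6.3 dB

Equivalent absorption area: A_before = 130.8×0.04 + 12.8×0.72 + 1.5×0.42 + 97.4×0.01 + 97.4×0.08 + 10.1×0.03 = 24.147 sq m.
Added absorption = 117.2 × 0.67 = 78.524 sabins.
New total A_after = 102.671 sabins.
Reduction = 10 log₁₀(A_after/A_before) = 10 log₁₀(4.2519) = 6.3 dB.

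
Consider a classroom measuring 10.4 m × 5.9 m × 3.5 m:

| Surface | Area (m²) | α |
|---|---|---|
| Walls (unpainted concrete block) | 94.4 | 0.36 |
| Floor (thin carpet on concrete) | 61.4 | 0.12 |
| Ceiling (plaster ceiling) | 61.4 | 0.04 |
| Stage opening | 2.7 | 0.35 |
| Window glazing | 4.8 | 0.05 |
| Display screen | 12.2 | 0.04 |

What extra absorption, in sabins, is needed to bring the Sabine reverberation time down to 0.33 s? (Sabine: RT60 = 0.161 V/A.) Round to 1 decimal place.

59.3 sabins

Equivalent absorption area: A₁ = 94.4·0.36 + 61.4·0.12 + 61.4·0.04 + 2.7·0.35 + 4.8·0.05 + 12.2·0.04 = 45.481 m².
For T = 0.33 s, need A₂ = 0.161·V/T = 0.161·214.76/0.33 = 104.777 sabins.
Additional absorption ΔA = 104.777 − 45.481 = 59.3 sabins.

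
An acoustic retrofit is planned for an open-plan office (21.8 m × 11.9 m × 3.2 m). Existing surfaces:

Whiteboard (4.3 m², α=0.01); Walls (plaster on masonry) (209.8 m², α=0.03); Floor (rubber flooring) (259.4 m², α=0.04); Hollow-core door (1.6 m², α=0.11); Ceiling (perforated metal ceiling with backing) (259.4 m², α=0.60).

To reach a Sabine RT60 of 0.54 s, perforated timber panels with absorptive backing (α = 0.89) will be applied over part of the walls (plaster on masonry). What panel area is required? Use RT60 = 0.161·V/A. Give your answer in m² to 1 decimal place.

87.2

Summing Sᵢαᵢ: 0.043 + 6.294 + 10.376 + 0.176 + 155.640 → A₁ = 172.529 sabins.
V = 830.144 m³. Target absorption A₂ = 0.161 × 830.144 / 0.54 = 247.506 sabins.
Absorption to add: 247.506 − 172.529 = 74.977 sabins.
Each m² of panel replacing the walls (plaster on masonry) adds (0.89 − 0.03) = 0.86 sabins.
Area = ΔA/Δα = 74.977/0.86 = 87.2 m².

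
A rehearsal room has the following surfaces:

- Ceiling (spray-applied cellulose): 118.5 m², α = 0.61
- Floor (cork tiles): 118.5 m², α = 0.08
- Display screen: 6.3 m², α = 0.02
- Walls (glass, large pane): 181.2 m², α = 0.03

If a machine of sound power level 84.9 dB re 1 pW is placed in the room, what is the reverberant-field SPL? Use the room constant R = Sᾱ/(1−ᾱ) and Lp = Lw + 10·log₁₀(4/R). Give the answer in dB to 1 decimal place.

70.5 dB

Σ(Sᵢαᵢ) = 118.5×0.61 + 118.5×0.08 + 6.3×0.02 + 181.2×0.03 = 87.327; total area S = 424.5 m².
ᾱ = 87.327/424.5 = 0.2057; R = Sᾱ/(1−ᾱ) = 87.327/(1−0.2057) = 109.942 m².
Lp = Lw + 10 log₁₀(4/R) = 84.9 -14.39 = 70.5 dB.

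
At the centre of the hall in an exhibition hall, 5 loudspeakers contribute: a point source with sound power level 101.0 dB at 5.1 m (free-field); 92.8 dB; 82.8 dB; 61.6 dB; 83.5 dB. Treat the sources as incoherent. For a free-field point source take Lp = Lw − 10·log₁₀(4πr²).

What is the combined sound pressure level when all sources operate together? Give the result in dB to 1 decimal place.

Source at 5.1 m: Lp = 101.0 − 10·log₁₀(4π·5.1²) = 101.0 − 10·log₁₀(326.851) = 75.9 dB.
Converting to relative power and adding: 10^(75.9/10) + 10^(92.8/10) + 10^(82.8/10) + 10^(61.6/10) + 10^(83.5/10) = 2.36e+09.
L_total = 10·log₁₀(2.36e+09) = 93.7 dB.

93.7 dB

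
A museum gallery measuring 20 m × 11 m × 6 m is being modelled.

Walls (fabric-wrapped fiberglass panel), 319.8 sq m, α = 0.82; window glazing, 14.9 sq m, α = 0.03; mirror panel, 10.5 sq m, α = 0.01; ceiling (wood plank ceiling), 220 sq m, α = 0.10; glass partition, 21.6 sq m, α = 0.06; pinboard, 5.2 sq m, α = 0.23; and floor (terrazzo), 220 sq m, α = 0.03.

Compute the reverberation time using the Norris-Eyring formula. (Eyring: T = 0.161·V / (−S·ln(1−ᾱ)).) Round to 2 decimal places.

0.58 seconds

Total surface area S = 319.8 + 14.9 + 10.5 + 220 + 21.6 + 5.2 + 220 = 812.0 sq m.
Σ(Sᵢαᵢ) = 319.8×0.82 + 14.9×0.03 + 10.5×0.01 + 220×0.10 + 21.6×0.06 + 5.2×0.23 + 220×0.03 = 293.880.
Mean coefficient ᾱ = A/S = 0.3619.
Eyring denominator: −S ln(1−ᾱ) = 364.799.
V = 20 × 11 × 6 = 1320 m³.
RT60 = 0.161 × 1320 / 364.799 = 0.58 s.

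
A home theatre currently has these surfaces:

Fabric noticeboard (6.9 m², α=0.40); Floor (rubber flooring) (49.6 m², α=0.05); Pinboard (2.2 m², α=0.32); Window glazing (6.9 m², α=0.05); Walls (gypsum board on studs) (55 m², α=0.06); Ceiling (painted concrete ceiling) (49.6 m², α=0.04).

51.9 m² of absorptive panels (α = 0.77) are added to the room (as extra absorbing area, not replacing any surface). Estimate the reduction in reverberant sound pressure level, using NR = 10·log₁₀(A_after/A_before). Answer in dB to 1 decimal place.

6.5 dB

Total absorption A_before = 6.9×0.40 + 49.6×0.05 + 2.2×0.32 + 6.9×0.05 + 55×0.06 + 49.6×0.04
  = 2.760 + 2.480 + 0.704 + 0.345 + 3.300 + 1.984 = 11.573 m² sabins.
Added absorption = 51.9 × 0.77 = 39.963 sabins.
New total A_after = 51.536 sabins.
Reduction = 10 log₁₀(A_after/A_before) = 10 log₁₀(4.4531) = 6.5 dB.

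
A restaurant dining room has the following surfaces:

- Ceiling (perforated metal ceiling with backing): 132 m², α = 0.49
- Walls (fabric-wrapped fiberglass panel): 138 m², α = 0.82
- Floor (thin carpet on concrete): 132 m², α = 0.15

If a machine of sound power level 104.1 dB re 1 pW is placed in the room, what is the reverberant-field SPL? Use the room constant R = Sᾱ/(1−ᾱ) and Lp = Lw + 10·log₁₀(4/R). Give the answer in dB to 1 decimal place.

84.2 dB

Σ(Sᵢαᵢ) = 132·0.49 + 138·0.82 + 132·0.15 = 197.640; total area S = 402.0 m².
ᾱ = 0.4916, so room constant R = A/(1−ᾱ) = 388.749 m².
Lp = Lw + 10 log₁₀(4/R) = 104.1 -19.88 = 84.2 dB.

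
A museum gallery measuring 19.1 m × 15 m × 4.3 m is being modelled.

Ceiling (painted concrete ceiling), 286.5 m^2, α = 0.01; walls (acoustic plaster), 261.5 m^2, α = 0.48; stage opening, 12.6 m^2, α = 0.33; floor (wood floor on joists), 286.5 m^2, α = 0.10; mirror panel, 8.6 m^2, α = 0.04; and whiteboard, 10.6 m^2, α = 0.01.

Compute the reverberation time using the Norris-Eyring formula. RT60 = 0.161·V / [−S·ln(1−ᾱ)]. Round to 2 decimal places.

Total surface area S = 286.5 + 261.5 + 12.6 + 286.5 + 8.6 + 10.6 = 866.3 m^2.
Σ(Sᵢαᵢ) = 286.5×0.01 + 261.5×0.48 + 12.6×0.33 + 286.5×0.10 + 8.6×0.04 + 10.6×0.01 = 161.643.
Mean coefficient ᾱ = A/S = 0.1866.
Eyring denominator: −S ln(1−ᾱ) = 178.919.
V = 19.1 × 15 × 4.3 = 1231.95 m³.
RT60 = 0.161 × 1231.95 / 178.919 = 1.11 s.

1.11 s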